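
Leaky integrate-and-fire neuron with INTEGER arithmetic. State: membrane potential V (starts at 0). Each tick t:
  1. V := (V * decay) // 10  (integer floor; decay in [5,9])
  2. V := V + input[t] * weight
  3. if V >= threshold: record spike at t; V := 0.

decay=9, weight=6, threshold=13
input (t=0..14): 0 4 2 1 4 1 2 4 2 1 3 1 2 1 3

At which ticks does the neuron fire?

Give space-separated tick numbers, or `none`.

Answer: 1 3 4 6 7 9 10 12 14

Derivation:
t=0: input=0 -> V=0
t=1: input=4 -> V=0 FIRE
t=2: input=2 -> V=12
t=3: input=1 -> V=0 FIRE
t=4: input=4 -> V=0 FIRE
t=5: input=1 -> V=6
t=6: input=2 -> V=0 FIRE
t=7: input=4 -> V=0 FIRE
t=8: input=2 -> V=12
t=9: input=1 -> V=0 FIRE
t=10: input=3 -> V=0 FIRE
t=11: input=1 -> V=6
t=12: input=2 -> V=0 FIRE
t=13: input=1 -> V=6
t=14: input=3 -> V=0 FIRE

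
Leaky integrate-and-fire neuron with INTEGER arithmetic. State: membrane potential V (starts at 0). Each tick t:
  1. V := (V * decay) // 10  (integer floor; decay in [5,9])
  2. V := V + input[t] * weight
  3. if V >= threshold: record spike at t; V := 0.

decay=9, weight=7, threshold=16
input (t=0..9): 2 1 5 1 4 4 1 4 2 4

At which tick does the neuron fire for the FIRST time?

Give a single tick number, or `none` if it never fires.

Answer: 1

Derivation:
t=0: input=2 -> V=14
t=1: input=1 -> V=0 FIRE
t=2: input=5 -> V=0 FIRE
t=3: input=1 -> V=7
t=4: input=4 -> V=0 FIRE
t=5: input=4 -> V=0 FIRE
t=6: input=1 -> V=7
t=7: input=4 -> V=0 FIRE
t=8: input=2 -> V=14
t=9: input=4 -> V=0 FIRE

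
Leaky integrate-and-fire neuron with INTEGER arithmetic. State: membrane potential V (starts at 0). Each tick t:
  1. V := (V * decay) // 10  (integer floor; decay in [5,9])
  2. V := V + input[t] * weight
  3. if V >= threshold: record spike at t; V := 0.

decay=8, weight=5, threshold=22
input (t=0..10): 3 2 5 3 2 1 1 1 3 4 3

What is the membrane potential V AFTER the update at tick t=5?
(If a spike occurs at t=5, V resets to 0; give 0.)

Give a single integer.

t=0: input=3 -> V=15
t=1: input=2 -> V=0 FIRE
t=2: input=5 -> V=0 FIRE
t=3: input=3 -> V=15
t=4: input=2 -> V=0 FIRE
t=5: input=1 -> V=5
t=6: input=1 -> V=9
t=7: input=1 -> V=12
t=8: input=3 -> V=0 FIRE
t=9: input=4 -> V=20
t=10: input=3 -> V=0 FIRE

Answer: 5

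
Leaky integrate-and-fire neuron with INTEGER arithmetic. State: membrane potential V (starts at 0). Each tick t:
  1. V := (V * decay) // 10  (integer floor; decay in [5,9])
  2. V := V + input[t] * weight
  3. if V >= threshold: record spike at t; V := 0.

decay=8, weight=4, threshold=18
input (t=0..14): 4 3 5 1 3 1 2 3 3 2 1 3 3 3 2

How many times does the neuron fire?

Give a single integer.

Answer: 6

Derivation:
t=0: input=4 -> V=16
t=1: input=3 -> V=0 FIRE
t=2: input=5 -> V=0 FIRE
t=3: input=1 -> V=4
t=4: input=3 -> V=15
t=5: input=1 -> V=16
t=6: input=2 -> V=0 FIRE
t=7: input=3 -> V=12
t=8: input=3 -> V=0 FIRE
t=9: input=2 -> V=8
t=10: input=1 -> V=10
t=11: input=3 -> V=0 FIRE
t=12: input=3 -> V=12
t=13: input=3 -> V=0 FIRE
t=14: input=2 -> V=8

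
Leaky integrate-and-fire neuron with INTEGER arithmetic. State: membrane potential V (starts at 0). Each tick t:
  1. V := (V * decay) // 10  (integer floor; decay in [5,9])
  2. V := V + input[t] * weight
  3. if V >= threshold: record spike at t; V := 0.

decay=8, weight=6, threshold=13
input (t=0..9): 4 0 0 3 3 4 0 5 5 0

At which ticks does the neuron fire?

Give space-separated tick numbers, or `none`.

Answer: 0 3 4 5 7 8

Derivation:
t=0: input=4 -> V=0 FIRE
t=1: input=0 -> V=0
t=2: input=0 -> V=0
t=3: input=3 -> V=0 FIRE
t=4: input=3 -> V=0 FIRE
t=5: input=4 -> V=0 FIRE
t=6: input=0 -> V=0
t=7: input=5 -> V=0 FIRE
t=8: input=5 -> V=0 FIRE
t=9: input=0 -> V=0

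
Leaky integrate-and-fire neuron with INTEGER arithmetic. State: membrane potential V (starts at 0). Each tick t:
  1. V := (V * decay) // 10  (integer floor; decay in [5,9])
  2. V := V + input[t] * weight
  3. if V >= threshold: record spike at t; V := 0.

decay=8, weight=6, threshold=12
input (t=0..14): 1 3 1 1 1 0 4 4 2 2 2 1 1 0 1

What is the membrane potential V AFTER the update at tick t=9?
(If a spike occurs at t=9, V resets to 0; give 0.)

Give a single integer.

Answer: 0

Derivation:
t=0: input=1 -> V=6
t=1: input=3 -> V=0 FIRE
t=2: input=1 -> V=6
t=3: input=1 -> V=10
t=4: input=1 -> V=0 FIRE
t=5: input=0 -> V=0
t=6: input=4 -> V=0 FIRE
t=7: input=4 -> V=0 FIRE
t=8: input=2 -> V=0 FIRE
t=9: input=2 -> V=0 FIRE
t=10: input=2 -> V=0 FIRE
t=11: input=1 -> V=6
t=12: input=1 -> V=10
t=13: input=0 -> V=8
t=14: input=1 -> V=0 FIRE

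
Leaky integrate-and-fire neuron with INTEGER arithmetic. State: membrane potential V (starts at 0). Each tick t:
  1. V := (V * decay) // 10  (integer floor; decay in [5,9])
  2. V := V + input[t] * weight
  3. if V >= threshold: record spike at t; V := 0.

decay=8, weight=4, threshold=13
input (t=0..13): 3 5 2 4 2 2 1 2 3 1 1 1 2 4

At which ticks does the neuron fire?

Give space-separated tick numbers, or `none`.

t=0: input=3 -> V=12
t=1: input=5 -> V=0 FIRE
t=2: input=2 -> V=8
t=3: input=4 -> V=0 FIRE
t=4: input=2 -> V=8
t=5: input=2 -> V=0 FIRE
t=6: input=1 -> V=4
t=7: input=2 -> V=11
t=8: input=3 -> V=0 FIRE
t=9: input=1 -> V=4
t=10: input=1 -> V=7
t=11: input=1 -> V=9
t=12: input=2 -> V=0 FIRE
t=13: input=4 -> V=0 FIRE

Answer: 1 3 5 8 12 13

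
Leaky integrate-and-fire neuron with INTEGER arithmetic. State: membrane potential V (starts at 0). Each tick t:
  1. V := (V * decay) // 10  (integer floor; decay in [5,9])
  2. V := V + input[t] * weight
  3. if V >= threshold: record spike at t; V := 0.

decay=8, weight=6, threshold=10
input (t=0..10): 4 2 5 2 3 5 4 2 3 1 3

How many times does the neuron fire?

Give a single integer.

t=0: input=4 -> V=0 FIRE
t=1: input=2 -> V=0 FIRE
t=2: input=5 -> V=0 FIRE
t=3: input=2 -> V=0 FIRE
t=4: input=3 -> V=0 FIRE
t=5: input=5 -> V=0 FIRE
t=6: input=4 -> V=0 FIRE
t=7: input=2 -> V=0 FIRE
t=8: input=3 -> V=0 FIRE
t=9: input=1 -> V=6
t=10: input=3 -> V=0 FIRE

Answer: 10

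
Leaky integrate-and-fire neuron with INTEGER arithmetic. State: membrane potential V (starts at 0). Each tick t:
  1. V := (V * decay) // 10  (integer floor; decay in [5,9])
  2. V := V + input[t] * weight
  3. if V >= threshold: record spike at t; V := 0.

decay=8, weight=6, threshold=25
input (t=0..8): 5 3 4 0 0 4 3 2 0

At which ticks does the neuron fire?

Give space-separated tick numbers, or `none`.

Answer: 0 2 6

Derivation:
t=0: input=5 -> V=0 FIRE
t=1: input=3 -> V=18
t=2: input=4 -> V=0 FIRE
t=3: input=0 -> V=0
t=4: input=0 -> V=0
t=5: input=4 -> V=24
t=6: input=3 -> V=0 FIRE
t=7: input=2 -> V=12
t=8: input=0 -> V=9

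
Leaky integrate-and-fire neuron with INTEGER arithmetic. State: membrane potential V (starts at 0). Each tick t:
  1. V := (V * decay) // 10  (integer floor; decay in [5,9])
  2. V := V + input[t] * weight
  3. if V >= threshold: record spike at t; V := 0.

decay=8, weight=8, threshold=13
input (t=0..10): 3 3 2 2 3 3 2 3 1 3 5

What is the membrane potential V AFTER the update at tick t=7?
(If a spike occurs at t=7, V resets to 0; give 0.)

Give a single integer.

t=0: input=3 -> V=0 FIRE
t=1: input=3 -> V=0 FIRE
t=2: input=2 -> V=0 FIRE
t=3: input=2 -> V=0 FIRE
t=4: input=3 -> V=0 FIRE
t=5: input=3 -> V=0 FIRE
t=6: input=2 -> V=0 FIRE
t=7: input=3 -> V=0 FIRE
t=8: input=1 -> V=8
t=9: input=3 -> V=0 FIRE
t=10: input=5 -> V=0 FIRE

Answer: 0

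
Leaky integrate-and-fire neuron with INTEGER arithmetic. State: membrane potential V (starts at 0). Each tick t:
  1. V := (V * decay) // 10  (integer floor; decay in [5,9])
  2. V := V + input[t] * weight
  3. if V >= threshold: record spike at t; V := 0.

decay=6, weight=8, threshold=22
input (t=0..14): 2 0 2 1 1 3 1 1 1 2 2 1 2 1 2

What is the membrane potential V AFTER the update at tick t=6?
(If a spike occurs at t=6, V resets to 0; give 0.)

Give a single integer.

t=0: input=2 -> V=16
t=1: input=0 -> V=9
t=2: input=2 -> V=21
t=3: input=1 -> V=20
t=4: input=1 -> V=20
t=5: input=3 -> V=0 FIRE
t=6: input=1 -> V=8
t=7: input=1 -> V=12
t=8: input=1 -> V=15
t=9: input=2 -> V=0 FIRE
t=10: input=2 -> V=16
t=11: input=1 -> V=17
t=12: input=2 -> V=0 FIRE
t=13: input=1 -> V=8
t=14: input=2 -> V=20

Answer: 8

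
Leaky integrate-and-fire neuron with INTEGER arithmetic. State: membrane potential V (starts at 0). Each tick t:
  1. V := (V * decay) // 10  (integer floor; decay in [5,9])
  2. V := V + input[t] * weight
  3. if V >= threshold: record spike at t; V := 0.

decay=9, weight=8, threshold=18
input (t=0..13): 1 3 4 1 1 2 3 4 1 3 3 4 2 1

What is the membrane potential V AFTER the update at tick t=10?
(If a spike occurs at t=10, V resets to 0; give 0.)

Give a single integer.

t=0: input=1 -> V=8
t=1: input=3 -> V=0 FIRE
t=2: input=4 -> V=0 FIRE
t=3: input=1 -> V=8
t=4: input=1 -> V=15
t=5: input=2 -> V=0 FIRE
t=6: input=3 -> V=0 FIRE
t=7: input=4 -> V=0 FIRE
t=8: input=1 -> V=8
t=9: input=3 -> V=0 FIRE
t=10: input=3 -> V=0 FIRE
t=11: input=4 -> V=0 FIRE
t=12: input=2 -> V=16
t=13: input=1 -> V=0 FIRE

Answer: 0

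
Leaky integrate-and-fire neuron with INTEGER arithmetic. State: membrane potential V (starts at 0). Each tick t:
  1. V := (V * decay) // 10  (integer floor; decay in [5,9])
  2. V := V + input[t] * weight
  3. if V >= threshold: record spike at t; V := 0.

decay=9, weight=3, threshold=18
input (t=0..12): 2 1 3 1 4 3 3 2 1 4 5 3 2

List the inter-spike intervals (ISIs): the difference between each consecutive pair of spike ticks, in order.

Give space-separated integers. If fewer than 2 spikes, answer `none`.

Answer: 3 3

Derivation:
t=0: input=2 -> V=6
t=1: input=1 -> V=8
t=2: input=3 -> V=16
t=3: input=1 -> V=17
t=4: input=4 -> V=0 FIRE
t=5: input=3 -> V=9
t=6: input=3 -> V=17
t=7: input=2 -> V=0 FIRE
t=8: input=1 -> V=3
t=9: input=4 -> V=14
t=10: input=5 -> V=0 FIRE
t=11: input=3 -> V=9
t=12: input=2 -> V=14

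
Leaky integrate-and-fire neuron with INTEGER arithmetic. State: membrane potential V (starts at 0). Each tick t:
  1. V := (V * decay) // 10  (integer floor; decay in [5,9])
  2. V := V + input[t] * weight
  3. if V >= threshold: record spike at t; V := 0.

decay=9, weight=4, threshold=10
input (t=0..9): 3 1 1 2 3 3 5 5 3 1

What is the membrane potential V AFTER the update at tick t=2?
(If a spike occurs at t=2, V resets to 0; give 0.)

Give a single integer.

t=0: input=3 -> V=0 FIRE
t=1: input=1 -> V=4
t=2: input=1 -> V=7
t=3: input=2 -> V=0 FIRE
t=4: input=3 -> V=0 FIRE
t=5: input=3 -> V=0 FIRE
t=6: input=5 -> V=0 FIRE
t=7: input=5 -> V=0 FIRE
t=8: input=3 -> V=0 FIRE
t=9: input=1 -> V=4

Answer: 7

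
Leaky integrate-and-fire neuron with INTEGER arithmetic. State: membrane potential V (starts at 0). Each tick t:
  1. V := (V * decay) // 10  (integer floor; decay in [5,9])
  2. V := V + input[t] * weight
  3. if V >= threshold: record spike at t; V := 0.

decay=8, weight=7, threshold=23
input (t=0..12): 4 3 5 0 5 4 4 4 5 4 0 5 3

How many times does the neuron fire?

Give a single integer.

t=0: input=4 -> V=0 FIRE
t=1: input=3 -> V=21
t=2: input=5 -> V=0 FIRE
t=3: input=0 -> V=0
t=4: input=5 -> V=0 FIRE
t=5: input=4 -> V=0 FIRE
t=6: input=4 -> V=0 FIRE
t=7: input=4 -> V=0 FIRE
t=8: input=5 -> V=0 FIRE
t=9: input=4 -> V=0 FIRE
t=10: input=0 -> V=0
t=11: input=5 -> V=0 FIRE
t=12: input=3 -> V=21

Answer: 9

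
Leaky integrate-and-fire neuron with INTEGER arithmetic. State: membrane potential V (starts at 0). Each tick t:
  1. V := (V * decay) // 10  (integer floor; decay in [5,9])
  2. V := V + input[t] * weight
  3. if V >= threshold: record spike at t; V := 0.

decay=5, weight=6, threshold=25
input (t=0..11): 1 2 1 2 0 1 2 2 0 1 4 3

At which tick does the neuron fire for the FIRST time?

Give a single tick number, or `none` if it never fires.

Answer: 10

Derivation:
t=0: input=1 -> V=6
t=1: input=2 -> V=15
t=2: input=1 -> V=13
t=3: input=2 -> V=18
t=4: input=0 -> V=9
t=5: input=1 -> V=10
t=6: input=2 -> V=17
t=7: input=2 -> V=20
t=8: input=0 -> V=10
t=9: input=1 -> V=11
t=10: input=4 -> V=0 FIRE
t=11: input=3 -> V=18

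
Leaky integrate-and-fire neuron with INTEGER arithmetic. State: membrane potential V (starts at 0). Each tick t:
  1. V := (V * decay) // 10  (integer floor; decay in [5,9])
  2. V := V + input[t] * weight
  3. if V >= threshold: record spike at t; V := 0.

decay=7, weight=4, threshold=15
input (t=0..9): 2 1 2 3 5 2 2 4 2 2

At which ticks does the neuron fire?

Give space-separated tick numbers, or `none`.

t=0: input=2 -> V=8
t=1: input=1 -> V=9
t=2: input=2 -> V=14
t=3: input=3 -> V=0 FIRE
t=4: input=5 -> V=0 FIRE
t=5: input=2 -> V=8
t=6: input=2 -> V=13
t=7: input=4 -> V=0 FIRE
t=8: input=2 -> V=8
t=9: input=2 -> V=13

Answer: 3 4 7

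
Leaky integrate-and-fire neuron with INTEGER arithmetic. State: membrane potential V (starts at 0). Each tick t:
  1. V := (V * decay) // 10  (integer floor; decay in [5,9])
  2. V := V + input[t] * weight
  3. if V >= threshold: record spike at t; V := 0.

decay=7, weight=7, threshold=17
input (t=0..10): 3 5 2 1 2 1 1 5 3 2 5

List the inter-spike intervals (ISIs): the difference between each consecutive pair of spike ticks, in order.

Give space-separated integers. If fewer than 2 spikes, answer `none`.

t=0: input=3 -> V=0 FIRE
t=1: input=5 -> V=0 FIRE
t=2: input=2 -> V=14
t=3: input=1 -> V=16
t=4: input=2 -> V=0 FIRE
t=5: input=1 -> V=7
t=6: input=1 -> V=11
t=7: input=5 -> V=0 FIRE
t=8: input=3 -> V=0 FIRE
t=9: input=2 -> V=14
t=10: input=5 -> V=0 FIRE

Answer: 1 3 3 1 2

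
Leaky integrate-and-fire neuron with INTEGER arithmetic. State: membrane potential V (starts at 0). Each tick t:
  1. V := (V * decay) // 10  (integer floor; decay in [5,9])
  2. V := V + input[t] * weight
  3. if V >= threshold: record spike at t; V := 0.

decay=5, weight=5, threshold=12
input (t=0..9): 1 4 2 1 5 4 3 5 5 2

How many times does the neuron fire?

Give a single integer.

t=0: input=1 -> V=5
t=1: input=4 -> V=0 FIRE
t=2: input=2 -> V=10
t=3: input=1 -> V=10
t=4: input=5 -> V=0 FIRE
t=5: input=4 -> V=0 FIRE
t=6: input=3 -> V=0 FIRE
t=7: input=5 -> V=0 FIRE
t=8: input=5 -> V=0 FIRE
t=9: input=2 -> V=10

Answer: 6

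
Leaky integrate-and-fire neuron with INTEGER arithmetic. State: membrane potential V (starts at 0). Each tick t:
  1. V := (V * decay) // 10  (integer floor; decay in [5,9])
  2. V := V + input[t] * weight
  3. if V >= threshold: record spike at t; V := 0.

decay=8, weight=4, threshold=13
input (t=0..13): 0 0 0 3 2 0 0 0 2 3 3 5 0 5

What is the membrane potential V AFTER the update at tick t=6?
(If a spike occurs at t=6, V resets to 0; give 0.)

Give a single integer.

Answer: 0

Derivation:
t=0: input=0 -> V=0
t=1: input=0 -> V=0
t=2: input=0 -> V=0
t=3: input=3 -> V=12
t=4: input=2 -> V=0 FIRE
t=5: input=0 -> V=0
t=6: input=0 -> V=0
t=7: input=0 -> V=0
t=8: input=2 -> V=8
t=9: input=3 -> V=0 FIRE
t=10: input=3 -> V=12
t=11: input=5 -> V=0 FIRE
t=12: input=0 -> V=0
t=13: input=5 -> V=0 FIRE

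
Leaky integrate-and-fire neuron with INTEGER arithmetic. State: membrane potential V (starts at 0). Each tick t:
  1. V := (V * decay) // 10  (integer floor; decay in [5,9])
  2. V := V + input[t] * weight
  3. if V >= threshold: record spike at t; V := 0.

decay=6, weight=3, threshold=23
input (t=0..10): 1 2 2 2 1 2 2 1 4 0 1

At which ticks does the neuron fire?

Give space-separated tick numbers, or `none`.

Answer: none

Derivation:
t=0: input=1 -> V=3
t=1: input=2 -> V=7
t=2: input=2 -> V=10
t=3: input=2 -> V=12
t=4: input=1 -> V=10
t=5: input=2 -> V=12
t=6: input=2 -> V=13
t=7: input=1 -> V=10
t=8: input=4 -> V=18
t=9: input=0 -> V=10
t=10: input=1 -> V=9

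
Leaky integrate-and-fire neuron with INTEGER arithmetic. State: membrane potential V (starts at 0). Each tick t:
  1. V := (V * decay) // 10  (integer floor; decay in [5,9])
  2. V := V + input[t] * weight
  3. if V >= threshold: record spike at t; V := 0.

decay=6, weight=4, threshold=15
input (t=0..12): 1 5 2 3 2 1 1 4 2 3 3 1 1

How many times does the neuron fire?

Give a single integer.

Answer: 4

Derivation:
t=0: input=1 -> V=4
t=1: input=5 -> V=0 FIRE
t=2: input=2 -> V=8
t=3: input=3 -> V=0 FIRE
t=4: input=2 -> V=8
t=5: input=1 -> V=8
t=6: input=1 -> V=8
t=7: input=4 -> V=0 FIRE
t=8: input=2 -> V=8
t=9: input=3 -> V=0 FIRE
t=10: input=3 -> V=12
t=11: input=1 -> V=11
t=12: input=1 -> V=10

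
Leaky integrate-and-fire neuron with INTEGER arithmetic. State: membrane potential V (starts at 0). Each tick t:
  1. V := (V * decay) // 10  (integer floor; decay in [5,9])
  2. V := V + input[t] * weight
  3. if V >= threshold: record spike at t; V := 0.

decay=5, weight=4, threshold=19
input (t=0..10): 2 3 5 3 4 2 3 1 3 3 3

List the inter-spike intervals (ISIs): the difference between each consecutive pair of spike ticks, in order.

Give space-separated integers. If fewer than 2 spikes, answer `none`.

Answer: 2 5

Derivation:
t=0: input=2 -> V=8
t=1: input=3 -> V=16
t=2: input=5 -> V=0 FIRE
t=3: input=3 -> V=12
t=4: input=4 -> V=0 FIRE
t=5: input=2 -> V=8
t=6: input=3 -> V=16
t=7: input=1 -> V=12
t=8: input=3 -> V=18
t=9: input=3 -> V=0 FIRE
t=10: input=3 -> V=12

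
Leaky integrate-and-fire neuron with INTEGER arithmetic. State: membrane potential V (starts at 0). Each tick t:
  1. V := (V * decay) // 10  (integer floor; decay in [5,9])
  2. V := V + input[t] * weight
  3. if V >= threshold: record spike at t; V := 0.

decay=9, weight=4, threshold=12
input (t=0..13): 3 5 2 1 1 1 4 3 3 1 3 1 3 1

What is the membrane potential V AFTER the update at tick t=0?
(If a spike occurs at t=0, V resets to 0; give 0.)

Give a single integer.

Answer: 0

Derivation:
t=0: input=3 -> V=0 FIRE
t=1: input=5 -> V=0 FIRE
t=2: input=2 -> V=8
t=3: input=1 -> V=11
t=4: input=1 -> V=0 FIRE
t=5: input=1 -> V=4
t=6: input=4 -> V=0 FIRE
t=7: input=3 -> V=0 FIRE
t=8: input=3 -> V=0 FIRE
t=9: input=1 -> V=4
t=10: input=3 -> V=0 FIRE
t=11: input=1 -> V=4
t=12: input=3 -> V=0 FIRE
t=13: input=1 -> V=4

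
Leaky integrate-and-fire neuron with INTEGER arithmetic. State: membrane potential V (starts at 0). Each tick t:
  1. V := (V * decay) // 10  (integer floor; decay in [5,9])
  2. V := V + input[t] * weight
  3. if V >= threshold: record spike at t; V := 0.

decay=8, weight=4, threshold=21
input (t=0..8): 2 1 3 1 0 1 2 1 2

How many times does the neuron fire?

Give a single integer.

t=0: input=2 -> V=8
t=1: input=1 -> V=10
t=2: input=3 -> V=20
t=3: input=1 -> V=20
t=4: input=0 -> V=16
t=5: input=1 -> V=16
t=6: input=2 -> V=20
t=7: input=1 -> V=20
t=8: input=2 -> V=0 FIRE

Answer: 1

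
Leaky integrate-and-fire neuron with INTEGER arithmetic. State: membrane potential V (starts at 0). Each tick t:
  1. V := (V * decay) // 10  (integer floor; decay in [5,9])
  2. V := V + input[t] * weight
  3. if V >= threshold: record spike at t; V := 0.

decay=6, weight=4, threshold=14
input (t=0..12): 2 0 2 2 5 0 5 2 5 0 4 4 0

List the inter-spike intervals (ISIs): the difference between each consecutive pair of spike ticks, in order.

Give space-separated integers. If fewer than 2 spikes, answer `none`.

Answer: 1 2 2 2 1

Derivation:
t=0: input=2 -> V=8
t=1: input=0 -> V=4
t=2: input=2 -> V=10
t=3: input=2 -> V=0 FIRE
t=4: input=5 -> V=0 FIRE
t=5: input=0 -> V=0
t=6: input=5 -> V=0 FIRE
t=7: input=2 -> V=8
t=8: input=5 -> V=0 FIRE
t=9: input=0 -> V=0
t=10: input=4 -> V=0 FIRE
t=11: input=4 -> V=0 FIRE
t=12: input=0 -> V=0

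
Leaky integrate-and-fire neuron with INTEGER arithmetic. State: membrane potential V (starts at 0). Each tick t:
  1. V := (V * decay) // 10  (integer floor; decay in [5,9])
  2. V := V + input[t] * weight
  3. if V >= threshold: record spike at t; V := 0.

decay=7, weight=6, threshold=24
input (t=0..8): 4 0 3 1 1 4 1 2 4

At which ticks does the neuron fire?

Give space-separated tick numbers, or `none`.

Answer: 0 5 8

Derivation:
t=0: input=4 -> V=0 FIRE
t=1: input=0 -> V=0
t=2: input=3 -> V=18
t=3: input=1 -> V=18
t=4: input=1 -> V=18
t=5: input=4 -> V=0 FIRE
t=6: input=1 -> V=6
t=7: input=2 -> V=16
t=8: input=4 -> V=0 FIRE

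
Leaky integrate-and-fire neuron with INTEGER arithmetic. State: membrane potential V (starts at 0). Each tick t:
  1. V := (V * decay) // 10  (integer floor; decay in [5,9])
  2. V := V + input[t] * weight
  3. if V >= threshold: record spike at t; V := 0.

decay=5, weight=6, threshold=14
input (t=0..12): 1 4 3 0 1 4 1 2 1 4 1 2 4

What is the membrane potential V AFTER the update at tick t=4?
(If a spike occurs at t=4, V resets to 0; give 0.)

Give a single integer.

t=0: input=1 -> V=6
t=1: input=4 -> V=0 FIRE
t=2: input=3 -> V=0 FIRE
t=3: input=0 -> V=0
t=4: input=1 -> V=6
t=5: input=4 -> V=0 FIRE
t=6: input=1 -> V=6
t=7: input=2 -> V=0 FIRE
t=8: input=1 -> V=6
t=9: input=4 -> V=0 FIRE
t=10: input=1 -> V=6
t=11: input=2 -> V=0 FIRE
t=12: input=4 -> V=0 FIRE

Answer: 6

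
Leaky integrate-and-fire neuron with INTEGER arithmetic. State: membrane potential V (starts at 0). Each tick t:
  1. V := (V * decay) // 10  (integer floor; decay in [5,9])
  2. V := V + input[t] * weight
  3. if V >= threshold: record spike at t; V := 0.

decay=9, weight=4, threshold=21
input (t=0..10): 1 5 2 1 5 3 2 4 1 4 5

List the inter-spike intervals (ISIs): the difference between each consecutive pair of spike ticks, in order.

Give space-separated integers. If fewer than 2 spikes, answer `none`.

t=0: input=1 -> V=4
t=1: input=5 -> V=0 FIRE
t=2: input=2 -> V=8
t=3: input=1 -> V=11
t=4: input=5 -> V=0 FIRE
t=5: input=3 -> V=12
t=6: input=2 -> V=18
t=7: input=4 -> V=0 FIRE
t=8: input=1 -> V=4
t=9: input=4 -> V=19
t=10: input=5 -> V=0 FIRE

Answer: 3 3 3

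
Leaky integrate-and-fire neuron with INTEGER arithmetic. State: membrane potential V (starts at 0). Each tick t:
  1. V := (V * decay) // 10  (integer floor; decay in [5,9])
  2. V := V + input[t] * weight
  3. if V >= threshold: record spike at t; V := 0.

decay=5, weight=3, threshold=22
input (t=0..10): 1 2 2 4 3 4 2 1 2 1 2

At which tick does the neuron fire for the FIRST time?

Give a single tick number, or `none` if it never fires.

t=0: input=1 -> V=3
t=1: input=2 -> V=7
t=2: input=2 -> V=9
t=3: input=4 -> V=16
t=4: input=3 -> V=17
t=5: input=4 -> V=20
t=6: input=2 -> V=16
t=7: input=1 -> V=11
t=8: input=2 -> V=11
t=9: input=1 -> V=8
t=10: input=2 -> V=10

Answer: none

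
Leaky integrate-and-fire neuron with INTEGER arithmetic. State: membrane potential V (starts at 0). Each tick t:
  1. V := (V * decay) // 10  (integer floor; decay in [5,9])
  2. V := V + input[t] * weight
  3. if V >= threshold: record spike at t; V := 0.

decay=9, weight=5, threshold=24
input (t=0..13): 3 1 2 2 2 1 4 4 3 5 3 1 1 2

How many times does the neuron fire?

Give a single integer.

t=0: input=3 -> V=15
t=1: input=1 -> V=18
t=2: input=2 -> V=0 FIRE
t=3: input=2 -> V=10
t=4: input=2 -> V=19
t=5: input=1 -> V=22
t=6: input=4 -> V=0 FIRE
t=7: input=4 -> V=20
t=8: input=3 -> V=0 FIRE
t=9: input=5 -> V=0 FIRE
t=10: input=3 -> V=15
t=11: input=1 -> V=18
t=12: input=1 -> V=21
t=13: input=2 -> V=0 FIRE

Answer: 5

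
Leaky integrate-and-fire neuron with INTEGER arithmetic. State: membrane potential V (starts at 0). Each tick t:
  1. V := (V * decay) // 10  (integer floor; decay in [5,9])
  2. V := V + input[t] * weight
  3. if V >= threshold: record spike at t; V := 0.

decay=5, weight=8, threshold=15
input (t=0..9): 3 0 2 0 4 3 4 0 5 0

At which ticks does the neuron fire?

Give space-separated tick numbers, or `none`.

t=0: input=3 -> V=0 FIRE
t=1: input=0 -> V=0
t=2: input=2 -> V=0 FIRE
t=3: input=0 -> V=0
t=4: input=4 -> V=0 FIRE
t=5: input=3 -> V=0 FIRE
t=6: input=4 -> V=0 FIRE
t=7: input=0 -> V=0
t=8: input=5 -> V=0 FIRE
t=9: input=0 -> V=0

Answer: 0 2 4 5 6 8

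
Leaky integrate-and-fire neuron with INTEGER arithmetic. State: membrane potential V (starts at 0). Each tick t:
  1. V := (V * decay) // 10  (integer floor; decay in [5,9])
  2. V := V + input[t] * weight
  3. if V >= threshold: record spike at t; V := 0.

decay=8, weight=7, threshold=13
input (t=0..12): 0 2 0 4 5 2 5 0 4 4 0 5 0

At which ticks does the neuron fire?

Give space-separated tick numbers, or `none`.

t=0: input=0 -> V=0
t=1: input=2 -> V=0 FIRE
t=2: input=0 -> V=0
t=3: input=4 -> V=0 FIRE
t=4: input=5 -> V=0 FIRE
t=5: input=2 -> V=0 FIRE
t=6: input=5 -> V=0 FIRE
t=7: input=0 -> V=0
t=8: input=4 -> V=0 FIRE
t=9: input=4 -> V=0 FIRE
t=10: input=0 -> V=0
t=11: input=5 -> V=0 FIRE
t=12: input=0 -> V=0

Answer: 1 3 4 5 6 8 9 11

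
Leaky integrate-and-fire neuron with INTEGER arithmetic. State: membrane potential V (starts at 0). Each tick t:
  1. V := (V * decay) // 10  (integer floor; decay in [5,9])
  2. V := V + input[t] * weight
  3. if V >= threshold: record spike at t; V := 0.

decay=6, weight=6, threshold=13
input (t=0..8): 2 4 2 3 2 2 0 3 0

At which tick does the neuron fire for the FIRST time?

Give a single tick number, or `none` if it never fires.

t=0: input=2 -> V=12
t=1: input=4 -> V=0 FIRE
t=2: input=2 -> V=12
t=3: input=3 -> V=0 FIRE
t=4: input=2 -> V=12
t=5: input=2 -> V=0 FIRE
t=6: input=0 -> V=0
t=7: input=3 -> V=0 FIRE
t=8: input=0 -> V=0

Answer: 1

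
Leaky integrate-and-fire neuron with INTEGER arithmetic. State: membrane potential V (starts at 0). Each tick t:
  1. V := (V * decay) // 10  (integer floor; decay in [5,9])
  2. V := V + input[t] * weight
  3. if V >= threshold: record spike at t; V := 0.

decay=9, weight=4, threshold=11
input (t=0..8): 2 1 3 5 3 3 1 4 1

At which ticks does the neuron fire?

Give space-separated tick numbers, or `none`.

t=0: input=2 -> V=8
t=1: input=1 -> V=0 FIRE
t=2: input=3 -> V=0 FIRE
t=3: input=5 -> V=0 FIRE
t=4: input=3 -> V=0 FIRE
t=5: input=3 -> V=0 FIRE
t=6: input=1 -> V=4
t=7: input=4 -> V=0 FIRE
t=8: input=1 -> V=4

Answer: 1 2 3 4 5 7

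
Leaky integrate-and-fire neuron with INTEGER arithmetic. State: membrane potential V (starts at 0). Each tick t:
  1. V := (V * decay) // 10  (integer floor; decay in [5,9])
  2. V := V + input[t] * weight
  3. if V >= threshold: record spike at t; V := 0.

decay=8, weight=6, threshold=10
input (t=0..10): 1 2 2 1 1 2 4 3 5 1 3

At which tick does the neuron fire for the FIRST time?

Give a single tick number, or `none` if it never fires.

t=0: input=1 -> V=6
t=1: input=2 -> V=0 FIRE
t=2: input=2 -> V=0 FIRE
t=3: input=1 -> V=6
t=4: input=1 -> V=0 FIRE
t=5: input=2 -> V=0 FIRE
t=6: input=4 -> V=0 FIRE
t=7: input=3 -> V=0 FIRE
t=8: input=5 -> V=0 FIRE
t=9: input=1 -> V=6
t=10: input=3 -> V=0 FIRE

Answer: 1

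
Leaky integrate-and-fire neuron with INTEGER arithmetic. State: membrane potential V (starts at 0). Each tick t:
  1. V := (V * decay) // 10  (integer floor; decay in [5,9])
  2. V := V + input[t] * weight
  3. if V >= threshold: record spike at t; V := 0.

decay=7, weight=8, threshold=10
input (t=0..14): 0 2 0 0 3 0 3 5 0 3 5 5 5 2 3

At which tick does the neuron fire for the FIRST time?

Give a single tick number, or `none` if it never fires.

t=0: input=0 -> V=0
t=1: input=2 -> V=0 FIRE
t=2: input=0 -> V=0
t=3: input=0 -> V=0
t=4: input=3 -> V=0 FIRE
t=5: input=0 -> V=0
t=6: input=3 -> V=0 FIRE
t=7: input=5 -> V=0 FIRE
t=8: input=0 -> V=0
t=9: input=3 -> V=0 FIRE
t=10: input=5 -> V=0 FIRE
t=11: input=5 -> V=0 FIRE
t=12: input=5 -> V=0 FIRE
t=13: input=2 -> V=0 FIRE
t=14: input=3 -> V=0 FIRE

Answer: 1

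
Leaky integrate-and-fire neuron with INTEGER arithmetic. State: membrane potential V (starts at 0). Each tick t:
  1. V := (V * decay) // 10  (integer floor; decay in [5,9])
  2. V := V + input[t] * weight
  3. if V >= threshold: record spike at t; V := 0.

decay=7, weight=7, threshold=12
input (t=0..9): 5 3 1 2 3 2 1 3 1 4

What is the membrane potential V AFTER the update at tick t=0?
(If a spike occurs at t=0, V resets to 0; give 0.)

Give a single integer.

t=0: input=5 -> V=0 FIRE
t=1: input=3 -> V=0 FIRE
t=2: input=1 -> V=7
t=3: input=2 -> V=0 FIRE
t=4: input=3 -> V=0 FIRE
t=5: input=2 -> V=0 FIRE
t=6: input=1 -> V=7
t=7: input=3 -> V=0 FIRE
t=8: input=1 -> V=7
t=9: input=4 -> V=0 FIRE

Answer: 0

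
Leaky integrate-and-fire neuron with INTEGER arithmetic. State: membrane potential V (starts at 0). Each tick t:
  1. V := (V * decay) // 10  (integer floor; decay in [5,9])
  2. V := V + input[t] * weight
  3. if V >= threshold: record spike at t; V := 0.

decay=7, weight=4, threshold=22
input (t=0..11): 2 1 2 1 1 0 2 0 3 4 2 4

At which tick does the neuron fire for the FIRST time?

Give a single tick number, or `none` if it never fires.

Answer: 9

Derivation:
t=0: input=2 -> V=8
t=1: input=1 -> V=9
t=2: input=2 -> V=14
t=3: input=1 -> V=13
t=4: input=1 -> V=13
t=5: input=0 -> V=9
t=6: input=2 -> V=14
t=7: input=0 -> V=9
t=8: input=3 -> V=18
t=9: input=4 -> V=0 FIRE
t=10: input=2 -> V=8
t=11: input=4 -> V=21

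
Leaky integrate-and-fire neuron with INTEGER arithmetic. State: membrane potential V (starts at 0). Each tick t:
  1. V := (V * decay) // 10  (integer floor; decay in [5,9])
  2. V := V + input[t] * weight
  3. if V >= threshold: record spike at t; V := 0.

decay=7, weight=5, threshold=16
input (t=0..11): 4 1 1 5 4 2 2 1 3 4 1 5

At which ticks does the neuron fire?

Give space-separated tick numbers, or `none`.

Answer: 0 3 4 6 8 9 11

Derivation:
t=0: input=4 -> V=0 FIRE
t=1: input=1 -> V=5
t=2: input=1 -> V=8
t=3: input=5 -> V=0 FIRE
t=4: input=4 -> V=0 FIRE
t=5: input=2 -> V=10
t=6: input=2 -> V=0 FIRE
t=7: input=1 -> V=5
t=8: input=3 -> V=0 FIRE
t=9: input=4 -> V=0 FIRE
t=10: input=1 -> V=5
t=11: input=5 -> V=0 FIRE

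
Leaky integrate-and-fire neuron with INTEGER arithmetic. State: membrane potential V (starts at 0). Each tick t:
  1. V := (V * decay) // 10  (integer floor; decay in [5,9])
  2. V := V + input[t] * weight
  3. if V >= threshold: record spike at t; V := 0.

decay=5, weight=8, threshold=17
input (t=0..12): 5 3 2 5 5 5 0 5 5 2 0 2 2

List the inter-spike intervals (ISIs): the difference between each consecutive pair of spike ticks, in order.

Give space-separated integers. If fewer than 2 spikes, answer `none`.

Answer: 1 2 1 1 2 1 3

Derivation:
t=0: input=5 -> V=0 FIRE
t=1: input=3 -> V=0 FIRE
t=2: input=2 -> V=16
t=3: input=5 -> V=0 FIRE
t=4: input=5 -> V=0 FIRE
t=5: input=5 -> V=0 FIRE
t=6: input=0 -> V=0
t=7: input=5 -> V=0 FIRE
t=8: input=5 -> V=0 FIRE
t=9: input=2 -> V=16
t=10: input=0 -> V=8
t=11: input=2 -> V=0 FIRE
t=12: input=2 -> V=16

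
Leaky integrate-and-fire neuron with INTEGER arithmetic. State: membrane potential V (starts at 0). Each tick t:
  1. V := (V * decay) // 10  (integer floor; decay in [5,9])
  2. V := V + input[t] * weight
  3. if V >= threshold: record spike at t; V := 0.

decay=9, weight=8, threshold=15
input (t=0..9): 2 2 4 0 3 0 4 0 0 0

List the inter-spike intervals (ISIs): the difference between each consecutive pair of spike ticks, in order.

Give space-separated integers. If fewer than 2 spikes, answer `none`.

t=0: input=2 -> V=0 FIRE
t=1: input=2 -> V=0 FIRE
t=2: input=4 -> V=0 FIRE
t=3: input=0 -> V=0
t=4: input=3 -> V=0 FIRE
t=5: input=0 -> V=0
t=6: input=4 -> V=0 FIRE
t=7: input=0 -> V=0
t=8: input=0 -> V=0
t=9: input=0 -> V=0

Answer: 1 1 2 2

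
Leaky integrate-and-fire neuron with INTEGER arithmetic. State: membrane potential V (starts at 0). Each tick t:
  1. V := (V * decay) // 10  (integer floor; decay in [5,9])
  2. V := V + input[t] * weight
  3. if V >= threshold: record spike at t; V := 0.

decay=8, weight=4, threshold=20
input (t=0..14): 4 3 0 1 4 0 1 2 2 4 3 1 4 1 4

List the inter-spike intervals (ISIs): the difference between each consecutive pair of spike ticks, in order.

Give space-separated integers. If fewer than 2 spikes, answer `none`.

Answer: 6 2 3

Derivation:
t=0: input=4 -> V=16
t=1: input=3 -> V=0 FIRE
t=2: input=0 -> V=0
t=3: input=1 -> V=4
t=4: input=4 -> V=19
t=5: input=0 -> V=15
t=6: input=1 -> V=16
t=7: input=2 -> V=0 FIRE
t=8: input=2 -> V=8
t=9: input=4 -> V=0 FIRE
t=10: input=3 -> V=12
t=11: input=1 -> V=13
t=12: input=4 -> V=0 FIRE
t=13: input=1 -> V=4
t=14: input=4 -> V=19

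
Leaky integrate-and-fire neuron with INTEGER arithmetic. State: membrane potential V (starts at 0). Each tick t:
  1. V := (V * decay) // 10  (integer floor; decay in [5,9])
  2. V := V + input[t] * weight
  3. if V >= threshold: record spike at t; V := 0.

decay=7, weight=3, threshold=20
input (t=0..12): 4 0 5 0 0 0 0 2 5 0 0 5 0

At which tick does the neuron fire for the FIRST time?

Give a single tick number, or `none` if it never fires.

t=0: input=4 -> V=12
t=1: input=0 -> V=8
t=2: input=5 -> V=0 FIRE
t=3: input=0 -> V=0
t=4: input=0 -> V=0
t=5: input=0 -> V=0
t=6: input=0 -> V=0
t=7: input=2 -> V=6
t=8: input=5 -> V=19
t=9: input=0 -> V=13
t=10: input=0 -> V=9
t=11: input=5 -> V=0 FIRE
t=12: input=0 -> V=0

Answer: 2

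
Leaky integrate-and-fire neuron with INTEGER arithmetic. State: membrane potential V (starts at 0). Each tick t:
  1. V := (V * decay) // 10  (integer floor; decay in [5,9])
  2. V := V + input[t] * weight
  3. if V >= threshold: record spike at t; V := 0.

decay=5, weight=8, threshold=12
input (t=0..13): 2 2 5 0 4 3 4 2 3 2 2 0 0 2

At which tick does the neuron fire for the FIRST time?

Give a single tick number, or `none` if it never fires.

Answer: 0

Derivation:
t=0: input=2 -> V=0 FIRE
t=1: input=2 -> V=0 FIRE
t=2: input=5 -> V=0 FIRE
t=3: input=0 -> V=0
t=4: input=4 -> V=0 FIRE
t=5: input=3 -> V=0 FIRE
t=6: input=4 -> V=0 FIRE
t=7: input=2 -> V=0 FIRE
t=8: input=3 -> V=0 FIRE
t=9: input=2 -> V=0 FIRE
t=10: input=2 -> V=0 FIRE
t=11: input=0 -> V=0
t=12: input=0 -> V=0
t=13: input=2 -> V=0 FIRE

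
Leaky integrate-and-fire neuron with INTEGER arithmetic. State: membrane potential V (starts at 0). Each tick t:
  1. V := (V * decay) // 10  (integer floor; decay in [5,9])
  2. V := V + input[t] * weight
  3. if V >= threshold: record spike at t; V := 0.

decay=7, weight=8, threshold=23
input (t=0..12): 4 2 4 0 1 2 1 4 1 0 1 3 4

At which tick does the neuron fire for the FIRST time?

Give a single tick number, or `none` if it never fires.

t=0: input=4 -> V=0 FIRE
t=1: input=2 -> V=16
t=2: input=4 -> V=0 FIRE
t=3: input=0 -> V=0
t=4: input=1 -> V=8
t=5: input=2 -> V=21
t=6: input=1 -> V=22
t=7: input=4 -> V=0 FIRE
t=8: input=1 -> V=8
t=9: input=0 -> V=5
t=10: input=1 -> V=11
t=11: input=3 -> V=0 FIRE
t=12: input=4 -> V=0 FIRE

Answer: 0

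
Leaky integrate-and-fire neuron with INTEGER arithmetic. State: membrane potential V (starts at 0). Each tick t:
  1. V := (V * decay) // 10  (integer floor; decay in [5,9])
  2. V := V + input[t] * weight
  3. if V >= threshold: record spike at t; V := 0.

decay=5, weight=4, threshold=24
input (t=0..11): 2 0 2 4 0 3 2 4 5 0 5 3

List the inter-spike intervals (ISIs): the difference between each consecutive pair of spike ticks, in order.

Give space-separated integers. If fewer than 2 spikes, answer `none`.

t=0: input=2 -> V=8
t=1: input=0 -> V=4
t=2: input=2 -> V=10
t=3: input=4 -> V=21
t=4: input=0 -> V=10
t=5: input=3 -> V=17
t=6: input=2 -> V=16
t=7: input=4 -> V=0 FIRE
t=8: input=5 -> V=20
t=9: input=0 -> V=10
t=10: input=5 -> V=0 FIRE
t=11: input=3 -> V=12

Answer: 3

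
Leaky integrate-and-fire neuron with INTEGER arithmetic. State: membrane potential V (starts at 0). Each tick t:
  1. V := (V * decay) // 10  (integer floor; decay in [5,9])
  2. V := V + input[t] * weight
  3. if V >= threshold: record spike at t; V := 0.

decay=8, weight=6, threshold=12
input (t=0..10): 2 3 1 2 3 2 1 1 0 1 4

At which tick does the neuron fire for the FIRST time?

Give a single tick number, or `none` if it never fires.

t=0: input=2 -> V=0 FIRE
t=1: input=3 -> V=0 FIRE
t=2: input=1 -> V=6
t=3: input=2 -> V=0 FIRE
t=4: input=3 -> V=0 FIRE
t=5: input=2 -> V=0 FIRE
t=6: input=1 -> V=6
t=7: input=1 -> V=10
t=8: input=0 -> V=8
t=9: input=1 -> V=0 FIRE
t=10: input=4 -> V=0 FIRE

Answer: 0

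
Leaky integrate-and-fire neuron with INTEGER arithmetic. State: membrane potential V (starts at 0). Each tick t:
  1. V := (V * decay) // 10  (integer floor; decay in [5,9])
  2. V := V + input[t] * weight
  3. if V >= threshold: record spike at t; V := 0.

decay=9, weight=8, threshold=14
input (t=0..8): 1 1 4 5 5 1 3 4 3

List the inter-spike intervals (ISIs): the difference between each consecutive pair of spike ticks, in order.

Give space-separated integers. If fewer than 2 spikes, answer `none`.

Answer: 1 1 1 2 1 1

Derivation:
t=0: input=1 -> V=8
t=1: input=1 -> V=0 FIRE
t=2: input=4 -> V=0 FIRE
t=3: input=5 -> V=0 FIRE
t=4: input=5 -> V=0 FIRE
t=5: input=1 -> V=8
t=6: input=3 -> V=0 FIRE
t=7: input=4 -> V=0 FIRE
t=8: input=3 -> V=0 FIRE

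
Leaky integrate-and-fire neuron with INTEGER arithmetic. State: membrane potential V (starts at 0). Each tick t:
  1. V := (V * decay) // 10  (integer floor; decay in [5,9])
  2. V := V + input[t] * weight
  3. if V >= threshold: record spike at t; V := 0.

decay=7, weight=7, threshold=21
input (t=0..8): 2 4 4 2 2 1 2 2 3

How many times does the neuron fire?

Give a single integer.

t=0: input=2 -> V=14
t=1: input=4 -> V=0 FIRE
t=2: input=4 -> V=0 FIRE
t=3: input=2 -> V=14
t=4: input=2 -> V=0 FIRE
t=5: input=1 -> V=7
t=6: input=2 -> V=18
t=7: input=2 -> V=0 FIRE
t=8: input=3 -> V=0 FIRE

Answer: 5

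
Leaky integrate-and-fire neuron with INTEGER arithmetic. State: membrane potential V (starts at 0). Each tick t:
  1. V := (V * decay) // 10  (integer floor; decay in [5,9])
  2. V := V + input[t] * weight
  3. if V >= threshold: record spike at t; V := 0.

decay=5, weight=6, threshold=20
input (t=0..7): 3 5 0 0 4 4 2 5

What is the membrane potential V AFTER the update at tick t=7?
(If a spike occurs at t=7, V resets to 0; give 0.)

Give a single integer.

t=0: input=3 -> V=18
t=1: input=5 -> V=0 FIRE
t=2: input=0 -> V=0
t=3: input=0 -> V=0
t=4: input=4 -> V=0 FIRE
t=5: input=4 -> V=0 FIRE
t=6: input=2 -> V=12
t=7: input=5 -> V=0 FIRE

Answer: 0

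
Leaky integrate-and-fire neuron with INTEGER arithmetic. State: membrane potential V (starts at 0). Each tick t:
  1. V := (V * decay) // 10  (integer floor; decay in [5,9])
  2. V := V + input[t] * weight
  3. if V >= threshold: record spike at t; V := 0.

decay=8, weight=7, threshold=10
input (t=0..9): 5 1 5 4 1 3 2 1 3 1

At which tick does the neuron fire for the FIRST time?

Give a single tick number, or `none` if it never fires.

Answer: 0

Derivation:
t=0: input=5 -> V=0 FIRE
t=1: input=1 -> V=7
t=2: input=5 -> V=0 FIRE
t=3: input=4 -> V=0 FIRE
t=4: input=1 -> V=7
t=5: input=3 -> V=0 FIRE
t=6: input=2 -> V=0 FIRE
t=7: input=1 -> V=7
t=8: input=3 -> V=0 FIRE
t=9: input=1 -> V=7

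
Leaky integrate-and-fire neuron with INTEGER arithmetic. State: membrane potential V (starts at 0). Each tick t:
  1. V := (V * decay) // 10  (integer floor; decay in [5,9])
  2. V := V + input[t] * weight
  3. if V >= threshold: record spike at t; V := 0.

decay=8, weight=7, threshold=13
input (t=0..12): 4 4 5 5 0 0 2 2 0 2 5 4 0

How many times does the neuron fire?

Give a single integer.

t=0: input=4 -> V=0 FIRE
t=1: input=4 -> V=0 FIRE
t=2: input=5 -> V=0 FIRE
t=3: input=5 -> V=0 FIRE
t=4: input=0 -> V=0
t=5: input=0 -> V=0
t=6: input=2 -> V=0 FIRE
t=7: input=2 -> V=0 FIRE
t=8: input=0 -> V=0
t=9: input=2 -> V=0 FIRE
t=10: input=5 -> V=0 FIRE
t=11: input=4 -> V=0 FIRE
t=12: input=0 -> V=0

Answer: 9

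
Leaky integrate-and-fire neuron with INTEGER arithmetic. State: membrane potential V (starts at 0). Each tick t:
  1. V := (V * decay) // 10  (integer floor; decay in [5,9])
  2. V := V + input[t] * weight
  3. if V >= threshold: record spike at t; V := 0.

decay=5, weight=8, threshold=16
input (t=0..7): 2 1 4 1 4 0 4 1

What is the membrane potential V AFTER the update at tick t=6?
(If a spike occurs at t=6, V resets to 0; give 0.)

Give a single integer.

Answer: 0

Derivation:
t=0: input=2 -> V=0 FIRE
t=1: input=1 -> V=8
t=2: input=4 -> V=0 FIRE
t=3: input=1 -> V=8
t=4: input=4 -> V=0 FIRE
t=5: input=0 -> V=0
t=6: input=4 -> V=0 FIRE
t=7: input=1 -> V=8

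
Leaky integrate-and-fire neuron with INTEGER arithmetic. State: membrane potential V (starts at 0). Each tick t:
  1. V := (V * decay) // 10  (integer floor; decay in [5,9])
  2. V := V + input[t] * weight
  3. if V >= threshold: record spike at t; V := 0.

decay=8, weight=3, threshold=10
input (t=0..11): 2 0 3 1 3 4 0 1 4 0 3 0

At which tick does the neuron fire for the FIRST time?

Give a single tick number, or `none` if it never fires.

t=0: input=2 -> V=6
t=1: input=0 -> V=4
t=2: input=3 -> V=0 FIRE
t=3: input=1 -> V=3
t=4: input=3 -> V=0 FIRE
t=5: input=4 -> V=0 FIRE
t=6: input=0 -> V=0
t=7: input=1 -> V=3
t=8: input=4 -> V=0 FIRE
t=9: input=0 -> V=0
t=10: input=3 -> V=9
t=11: input=0 -> V=7

Answer: 2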